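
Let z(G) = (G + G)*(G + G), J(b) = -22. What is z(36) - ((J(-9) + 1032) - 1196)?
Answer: 5370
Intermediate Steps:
z(G) = 4*G**2 (z(G) = (2*G)*(2*G) = 4*G**2)
z(36) - ((J(-9) + 1032) - 1196) = 4*36**2 - ((-22 + 1032) - 1196) = 4*1296 - (1010 - 1196) = 5184 - 1*(-186) = 5184 + 186 = 5370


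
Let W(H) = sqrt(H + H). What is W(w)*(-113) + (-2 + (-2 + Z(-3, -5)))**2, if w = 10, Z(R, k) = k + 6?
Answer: 9 - 226*sqrt(5) ≈ -496.35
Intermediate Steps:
Z(R, k) = 6 + k
W(H) = sqrt(2)*sqrt(H) (W(H) = sqrt(2*H) = sqrt(2)*sqrt(H))
W(w)*(-113) + (-2 + (-2 + Z(-3, -5)))**2 = (sqrt(2)*sqrt(10))*(-113) + (-2 + (-2 + (6 - 5)))**2 = (2*sqrt(5))*(-113) + (-2 + (-2 + 1))**2 = -226*sqrt(5) + (-2 - 1)**2 = -226*sqrt(5) + (-3)**2 = -226*sqrt(5) + 9 = 9 - 226*sqrt(5)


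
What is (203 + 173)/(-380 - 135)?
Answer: -376/515 ≈ -0.73010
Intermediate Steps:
(203 + 173)/(-380 - 135) = 376/(-515) = 376*(-1/515) = -376/515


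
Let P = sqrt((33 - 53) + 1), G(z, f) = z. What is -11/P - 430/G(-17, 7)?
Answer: 430/17 + 11*I*sqrt(19)/19 ≈ 25.294 + 2.5236*I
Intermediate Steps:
P = I*sqrt(19) (P = sqrt(-20 + 1) = sqrt(-19) = I*sqrt(19) ≈ 4.3589*I)
-11/P - 430/G(-17, 7) = -11*(-I*sqrt(19)/19) - 430/(-17) = -(-11)*I*sqrt(19)/19 - 430*(-1/17) = 11*I*sqrt(19)/19 + 430/17 = 430/17 + 11*I*sqrt(19)/19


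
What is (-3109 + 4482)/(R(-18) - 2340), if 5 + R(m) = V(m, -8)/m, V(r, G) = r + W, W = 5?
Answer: -24714/42197 ≈ -0.58568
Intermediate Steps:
V(r, G) = 5 + r (V(r, G) = r + 5 = 5 + r)
R(m) = -5 + (5 + m)/m
(-3109 + 4482)/(R(-18) - 2340) = (-3109 + 4482)/((-4 + 5/(-18)) - 2340) = 1373/((-4 + 5*(-1/18)) - 2340) = 1373/((-4 - 5/18) - 2340) = 1373/(-77/18 - 2340) = 1373/(-42197/18) = 1373*(-18/42197) = -24714/42197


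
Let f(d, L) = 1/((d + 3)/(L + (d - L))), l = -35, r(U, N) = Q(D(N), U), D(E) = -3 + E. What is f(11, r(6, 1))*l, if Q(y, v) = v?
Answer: -55/2 ≈ -27.500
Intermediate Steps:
r(U, N) = U
f(d, L) = d/(3 + d) (f(d, L) = 1/((3 + d)/d) = d/(3 + d))
f(11, r(6, 1))*l = (11/(3 + 11))*(-35) = (11/14)*(-35) = -55/2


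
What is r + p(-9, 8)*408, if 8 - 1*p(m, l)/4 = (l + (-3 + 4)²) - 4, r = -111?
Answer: 4785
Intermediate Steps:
p(m, l) = 44 - 4*l (p(m, l) = 32 - 4*((l + (-3 + 4)²) - 4) = 32 - 4*((l + 1²) - 4) = 32 - 4*((l + 1) - 4) = 32 - 4*((1 + l) - 4) = 32 - 4*(-3 + l) = 32 + (12 - 4*l) = 44 - 4*l)
r + p(-9, 8)*408 = -111 + (44 - 4*8)*408 = -111 + (44 - 32)*408 = -111 + 12*408 = -111 + 4896 = 4785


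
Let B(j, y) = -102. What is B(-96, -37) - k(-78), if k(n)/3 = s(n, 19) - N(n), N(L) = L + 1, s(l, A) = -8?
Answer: -309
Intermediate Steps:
N(L) = 1 + L
k(n) = -27 - 3*n (k(n) = 3*(-8 - (1 + n)) = 3*(-8 + (-1 - n)) = 3*(-9 - n) = -27 - 3*n)
B(-96, -37) - k(-78) = -102 - (-27 - 3*(-78)) = -102 - (-27 + 234) = -102 - 1*207 = -102 - 207 = -309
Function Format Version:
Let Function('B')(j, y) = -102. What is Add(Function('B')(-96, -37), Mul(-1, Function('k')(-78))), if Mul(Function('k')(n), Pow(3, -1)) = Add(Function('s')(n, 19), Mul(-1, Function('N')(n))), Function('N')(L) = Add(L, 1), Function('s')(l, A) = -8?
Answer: -309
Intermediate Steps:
Function('N')(L) = Add(1, L)
Function('k')(n) = Add(-27, Mul(-3, n)) (Function('k')(n) = Mul(3, Add(-8, Mul(-1, Add(1, n)))) = Mul(3, Add(-8, Add(-1, Mul(-1, n)))) = Mul(3, Add(-9, Mul(-1, n))) = Add(-27, Mul(-3, n)))
Add(Function('B')(-96, -37), Mul(-1, Function('k')(-78))) = Add(-102, Mul(-1, Add(-27, Mul(-3, -78)))) = Add(-102, Mul(-1, Add(-27, 234))) = Add(-102, Mul(-1, 207)) = Add(-102, -207) = -309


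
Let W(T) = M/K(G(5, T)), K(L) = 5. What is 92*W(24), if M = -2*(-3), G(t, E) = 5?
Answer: 552/5 ≈ 110.40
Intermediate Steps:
M = 6
W(T) = 6/5
92*W(24) = 92*(6/5) = 552/5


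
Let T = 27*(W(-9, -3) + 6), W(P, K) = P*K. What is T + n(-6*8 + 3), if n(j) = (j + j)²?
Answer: 8991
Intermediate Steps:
W(P, K) = K*P
T = 891 (T = 27*(-3*(-9) + 6) = 27*(27 + 6) = 27*33 = 891)
n(j) = 4*j² (n(j) = (2*j)² = 4*j²)
T + n(-6*8 + 3) = 891 + 4*(-6*8 + 3)² = 891 + 4*(-48 + 3)² = 891 + 4*(-45)² = 891 + 4*2025 = 891 + 8100 = 8991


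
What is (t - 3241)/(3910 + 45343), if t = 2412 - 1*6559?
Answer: -7388/49253 ≈ -0.15000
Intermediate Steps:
t = -4147 (t = 2412 - 6559 = -4147)
(t - 3241)/(3910 + 45343) = (-4147 - 3241)/(3910 + 45343) = -7388/49253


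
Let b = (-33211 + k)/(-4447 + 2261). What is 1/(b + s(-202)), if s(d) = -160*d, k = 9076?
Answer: 2186/70675655 ≈ 3.0930e-5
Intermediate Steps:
b = 24135/2186 (b = (-33211 + 9076)/(-4447 + 2261) = -24135/(-2186) = -24135*(-1/2186) = 24135/2186 ≈ 11.041)
1/(b + s(-202)) = 1/(24135/2186 - 160*(-202)) = 1/(24135/2186 + 32320) = 1/(70675655/2186) = 2186/70675655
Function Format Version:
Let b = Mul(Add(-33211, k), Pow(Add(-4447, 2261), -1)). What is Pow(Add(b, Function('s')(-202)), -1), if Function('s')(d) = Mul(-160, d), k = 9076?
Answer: Rational(2186, 70675655) ≈ 3.0930e-5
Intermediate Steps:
b = Rational(24135, 2186) (b = Mul(Add(-33211, 9076), Pow(Add(-4447, 2261), -1)) = Mul(-24135, Pow(-2186, -1)) = Mul(-24135, Rational(-1, 2186)) = Rational(24135, 2186) ≈ 11.041)
Pow(Add(b, Function('s')(-202)), -1) = Pow(Add(Rational(24135, 2186), Mul(-160, -202)), -1) = Pow(Add(Rational(24135, 2186), 32320), -1) = Pow(Rational(70675655, 2186), -1) = Rational(2186, 70675655)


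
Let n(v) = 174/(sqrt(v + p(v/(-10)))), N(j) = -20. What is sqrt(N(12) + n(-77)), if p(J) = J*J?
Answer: 2*sqrt(-15682205 - 770385*I*sqrt(1771))/1771 ≈ 3.6007 - 5.7415*I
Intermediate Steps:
p(J) = J**2
n(v) = 174/sqrt(v + v**2/100) (n(v) = 174/(sqrt(v + (v/(-10))**2)) = 174/(sqrt(v + (v*(-1/10))**2)) = 174/(sqrt(v + (-v/10)**2)) = 174/(sqrt(v + v**2/100)) = 174/sqrt(v + v**2/100))
sqrt(N(12) + n(-77)) = sqrt(-20 + 1740/sqrt(-77*(100 - 77))) = sqrt(-20 + 1740/sqrt(-77*23)) = sqrt(-20 + 1740/sqrt(-1771)) = sqrt(-20 + 1740*(-I*sqrt(1771)/1771)) = sqrt(-20 - 1740*I*sqrt(1771)/1771)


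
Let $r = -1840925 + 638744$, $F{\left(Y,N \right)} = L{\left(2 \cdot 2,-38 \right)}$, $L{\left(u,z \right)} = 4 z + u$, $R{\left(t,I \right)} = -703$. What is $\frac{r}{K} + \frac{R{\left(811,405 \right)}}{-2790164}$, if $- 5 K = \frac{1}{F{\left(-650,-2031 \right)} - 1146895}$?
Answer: $- \frac{19237529287629491357}{2790164} \approx -6.8948 \cdot 10^{12}$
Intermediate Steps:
$L{\left(u,z \right)} = u + 4 z$
$F{\left(Y,N \right)} = -148$ ($F{\left(Y,N \right)} = 2 \cdot 2 + 4 \left(-38\right) = 4 - 152 = -148$)
$r = -1202181$
$K = \frac{1}{5735215}$ ($K = - \frac{1}{5 \left(-148 - 1146895\right)} = - \frac{1}{5 \left(-1147043\right)} = \left(- \frac{1}{5}\right) \left(- \frac{1}{1147043}\right) = \frac{1}{5735215} \approx 1.7436 \cdot 10^{-7}$)
$\frac{r}{K} + \frac{R{\left(811,405 \right)}}{-2790164} = - 1202181 \frac{1}{\frac{1}{5735215}} - \frac{703}{-2790164} = \left(-1202181\right) 5735215 - - \frac{703}{2790164} = -6894766503915 + \frac{703}{2790164} = - \frac{19237529287629491357}{2790164}$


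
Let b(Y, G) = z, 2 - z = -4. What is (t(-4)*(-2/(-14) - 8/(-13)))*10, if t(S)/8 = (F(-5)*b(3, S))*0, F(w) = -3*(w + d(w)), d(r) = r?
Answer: 0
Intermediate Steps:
z = 6 (z = 2 - 1*(-4) = 2 + 4 = 6)
b(Y, G) = 6
F(w) = -6*w (F(w) = -3*(w + w) = -6*w)
t(S) = 0 (t(S) = 8*((-6*(-5)*6)*0) = 8*((30*6)*0) = 8*(180*0) = 8*0 = 0)
(t(-4)*(-2/(-14) - 8/(-13)))*10 = (0*(-2/(-14) - 8/(-13)))*10 = (0*(-2*(-1/14) - 8*(-1/13)))*10 = (0*(⅐ + 8/13))*10 = (0*(69/91))*10 = 0*10 = 0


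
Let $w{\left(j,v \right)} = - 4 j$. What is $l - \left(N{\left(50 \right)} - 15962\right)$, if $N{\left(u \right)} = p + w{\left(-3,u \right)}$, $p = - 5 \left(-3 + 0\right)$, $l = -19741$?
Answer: $-3806$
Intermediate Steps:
$p = 15$ ($p = \left(-5\right) \left(-3\right) = 15$)
$N{\left(u \right)} = 27$ ($N{\left(u \right)} = 15 - -12 = 15 + 12 = 27$)
$l - \left(N{\left(50 \right)} - 15962\right) = -19741 - \left(27 - 15962\right) = -19741 - -15935 = -19741 + 15935 = -3806$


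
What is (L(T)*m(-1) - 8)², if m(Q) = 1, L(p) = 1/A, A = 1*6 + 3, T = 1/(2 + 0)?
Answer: 5041/81 ≈ 62.235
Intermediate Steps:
T = ½ (T = 1/2 = ½ ≈ 0.50000)
A = 9 (A = 6 + 3 = 9)
L(p) = ⅑ (L(p) = 1/9 = ⅑)
(L(T)*m(-1) - 8)² = ((⅑)*1 - 8)² = (⅑ - 8)² = (-71/9)² = 5041/81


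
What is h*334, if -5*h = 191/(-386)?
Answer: 31897/965 ≈ 33.054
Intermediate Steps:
h = 191/1930 (h = -191/(5*(-386)) = -191*(-1)/(5*386) = -1/5*(-191/386) = 191/1930 ≈ 0.098964)
h*334 = (191/1930)*334 = 31897/965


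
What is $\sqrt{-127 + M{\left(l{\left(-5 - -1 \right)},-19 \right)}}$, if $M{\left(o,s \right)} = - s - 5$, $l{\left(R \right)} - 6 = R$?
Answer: $i \sqrt{113} \approx 10.63 i$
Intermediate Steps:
$l{\left(R \right)} = 6 + R$
$M{\left(o,s \right)} = -5 - s$
$\sqrt{-127 + M{\left(l{\left(-5 - -1 \right)},-19 \right)}} = \sqrt{-127 - -14} = \sqrt{-127 + \left(-5 + 19\right)} = \sqrt{-127 + 14} = \sqrt{-113} = i \sqrt{113}$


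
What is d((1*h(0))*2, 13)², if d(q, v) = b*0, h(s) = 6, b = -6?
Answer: 0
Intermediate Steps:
d(q, v) = 0 (d(q, v) = -6*0 = 0)
d((1*h(0))*2, 13)² = 0² = 0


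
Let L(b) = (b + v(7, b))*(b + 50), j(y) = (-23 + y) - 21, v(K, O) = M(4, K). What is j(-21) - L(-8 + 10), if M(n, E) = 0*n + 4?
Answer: -377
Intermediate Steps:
M(n, E) = 4 (M(n, E) = 0 + 4 = 4)
v(K, O) = 4
j(y) = -44 + y
L(b) = (4 + b)*(50 + b) (L(b) = (b + 4)*(b + 50) = (4 + b)*(50 + b))
j(-21) - L(-8 + 10) = (-44 - 21) - (200 + (-8 + 10)² + 54*(-8 + 10)) = -65 - (200 + 2² + 54*2) = -65 - (200 + 4 + 108) = -65 - 1*312 = -65 - 312 = -377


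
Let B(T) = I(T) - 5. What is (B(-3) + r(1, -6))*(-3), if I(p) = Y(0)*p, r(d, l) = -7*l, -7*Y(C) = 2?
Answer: -795/7 ≈ -113.57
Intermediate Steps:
Y(C) = -2/7 (Y(C) = -1/7*2 = -2/7)
I(p) = -2*p/7
B(T) = -5 - 2*T/7 (B(T) = -2*T/7 - 5 = -5 - 2*T/7)
(B(-3) + r(1, -6))*(-3) = ((-5 - 2/7*(-3)) - 7*(-6))*(-3) = ((-5 + 6/7) + 42)*(-3) = (-29/7 + 42)*(-3) = (265/7)*(-3) = -795/7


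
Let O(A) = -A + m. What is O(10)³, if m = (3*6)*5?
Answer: 512000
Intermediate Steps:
m = 90 (m = 18*5 = 90)
O(A) = 90 - A (O(A) = -A + 90 = 90 - A)
O(10)³ = (90 - 1*10)³ = (90 - 10)³ = 80³ = 512000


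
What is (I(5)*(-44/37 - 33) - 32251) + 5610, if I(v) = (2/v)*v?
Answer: -988247/37 ≈ -26709.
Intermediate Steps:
I(v) = 2
(I(5)*(-44/37 - 33) - 32251) + 5610 = (2*(-44/37 - 33) - 32251) + 5610 = (2*(-1265/37) - 32251) + 5610 = (-2530/37 - 32251) + 5610 = -1195817/37 + 5610 = -988247/37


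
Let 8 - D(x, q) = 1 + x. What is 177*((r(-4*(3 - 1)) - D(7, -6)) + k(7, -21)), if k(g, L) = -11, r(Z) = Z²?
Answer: 9381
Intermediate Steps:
D(x, q) = 7 - x (D(x, q) = 8 - (1 + x) = 8 + (-1 - x) = 7 - x)
177*((r(-4*(3 - 1)) - D(7, -6)) + k(7, -21)) = 177*(((-4*(3 - 1))² - (7 - 1*7)) - 11) = 177*(((-4*2)² - (7 - 7)) - 11) = 177*(((-8)² - 1*0) - 11) = 177*((64 + 0) - 11) = 177*(64 - 11) = 177*53 = 9381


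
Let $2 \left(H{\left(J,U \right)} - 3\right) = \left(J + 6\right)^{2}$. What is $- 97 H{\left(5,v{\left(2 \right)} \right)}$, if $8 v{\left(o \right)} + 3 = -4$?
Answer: $- \frac{12319}{2} \approx -6159.5$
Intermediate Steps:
$v{\left(o \right)} = - \frac{7}{8}$ ($v{\left(o \right)} = - \frac{3}{8} + \frac{1}{8} \left(-4\right) = - \frac{3}{8} - \frac{1}{2} = - \frac{7}{8}$)
$H{\left(J,U \right)} = 3 + \frac{\left(6 + J\right)^{2}}{2}$ ($H{\left(J,U \right)} = 3 + \frac{\left(J + 6\right)^{2}}{2} = 3 + \frac{\left(6 + J\right)^{2}}{2}$)
$- 97 H{\left(5,v{\left(2 \right)} \right)} = - 97 \left(3 + \frac{\left(6 + 5\right)^{2}}{2}\right) = - 97 \left(3 + \frac{11^{2}}{2}\right) = - 97 \left(3 + \frac{1}{2} \cdot 121\right) = - 97 \left(3 + \frac{121}{2}\right) = \left(-97\right) \frac{127}{2} = - \frac{12319}{2}$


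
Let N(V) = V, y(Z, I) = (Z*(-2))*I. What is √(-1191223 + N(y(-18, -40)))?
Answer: I*√1192663 ≈ 1092.1*I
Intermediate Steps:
y(Z, I) = -2*I*Z (y(Z, I) = (-2*Z)*I = -2*I*Z)
√(-1191223 + N(y(-18, -40))) = √(-1191223 - 2*(-40)*(-18)) = √(-1191223 - 1440) = √(-1192663) = I*√1192663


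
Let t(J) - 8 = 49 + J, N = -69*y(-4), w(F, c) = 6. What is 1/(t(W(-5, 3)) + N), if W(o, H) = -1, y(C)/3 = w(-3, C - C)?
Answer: -1/1186 ≈ -0.00084317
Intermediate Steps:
y(C) = 18 (y(C) = 3*6 = 18)
N = -1242 (N = -69*18 = -1242)
t(J) = 57 + J (t(J) = 8 + (49 + J) = 57 + J)
1/(t(W(-5, 3)) + N) = 1/((57 - 1) - 1242) = 1/(56 - 1242) = 1/(-1186) = -1/1186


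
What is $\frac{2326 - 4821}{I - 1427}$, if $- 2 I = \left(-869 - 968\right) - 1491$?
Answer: $- \frac{2495}{237} \approx -10.527$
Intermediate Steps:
$I = 1664$ ($I = - \frac{\left(-869 - 968\right) - 1491}{2} = - \frac{-1837 - 1491}{2} = \left(- \frac{1}{2}\right) \left(-3328\right) = 1664$)
$\frac{2326 - 4821}{I - 1427} = \frac{2326 - 4821}{1664 - 1427} = - \frac{2495}{237}$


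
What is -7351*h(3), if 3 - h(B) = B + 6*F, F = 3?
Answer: 132318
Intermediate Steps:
h(B) = -15 - B (h(B) = 3 - (B + 6*3) = 3 - (B + 18) = 3 - (18 + B) = 3 + (-18 - B) = -15 - B)
-7351*h(3) = -7351*(-15 - 1*3) = -7351*(-15 - 3) = -7351*(-18) = 132318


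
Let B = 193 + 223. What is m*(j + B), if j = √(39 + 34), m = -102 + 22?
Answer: -33280 - 80*√73 ≈ -33964.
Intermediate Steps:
B = 416
m = -80
j = √73 ≈ 8.5440
m*(j + B) = -80*(√73 + 416) = -80*(416 + √73) = -33280 - 80*√73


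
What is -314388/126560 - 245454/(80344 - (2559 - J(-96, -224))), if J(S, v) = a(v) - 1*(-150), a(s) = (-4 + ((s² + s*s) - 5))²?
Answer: -49461555792513/19911043267360 ≈ -2.4841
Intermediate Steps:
a(s) = (-9 + 2*s²)² (a(s) = (-4 + ((s² + s²) - 5))² = (-4 + (2*s² - 5))² = (-4 + (-5 + 2*s²))² = (-9 + 2*s²)²)
J(S, v) = 150 + (-9 + 2*v²)² (J(S, v) = (-9 + 2*v²)² - 1*(-150) = (-9 + 2*v²)² + 150 = 150 + (-9 + 2*v²)²)
-314388/126560 - 245454/(80344 - (2559 - J(-96, -224))) = -314388/126560 - 245454/(80344 - (2559 - (150 + (-9 + 2*(-224)²)²))) = -314388*1/126560 - 245454/(80344 - (2559 - (150 + (-9 + 2*50176)²))) = -78597/31640 - 245454/(80344 - (2559 - (150 + (-9 + 100352)²))) = -78597/31640 - 245454/(80344 - (2559 - (150 + 100343²))) = -78597/31640 - 245454/(80344 - (2559 - (150 + 10068717649))) = -78597/31640 - 245454/(80344 - (2559 - 1*10068717799)) = -78597/31640 - 245454/(80344 - (2559 - 10068717799)) = -78597/31640 - 245454/(80344 - 1*(-10068715240)) = -78597/31640 - 245454/(80344 + 10068715240) = -78597/31640 - 245454/10068795584 = -78597/31640 - 245454*1/10068795584 = -78597/31640 - 122727/5034397792 = -49461555792513/19911043267360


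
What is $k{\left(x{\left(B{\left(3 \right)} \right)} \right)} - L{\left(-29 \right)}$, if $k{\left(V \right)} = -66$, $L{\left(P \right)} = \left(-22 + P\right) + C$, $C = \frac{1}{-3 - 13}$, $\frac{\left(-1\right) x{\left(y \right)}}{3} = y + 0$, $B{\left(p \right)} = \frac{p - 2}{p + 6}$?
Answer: $- \frac{239}{16} \approx -14.938$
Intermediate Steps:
$B{\left(p \right)} = \frac{-2 + p}{6 + p}$
$x{\left(y \right)} = - 3 y$ ($x{\left(y \right)} = - 3 \left(y + 0\right) = - 3 y$)
$C = - \frac{1}{16}$ ($C = \frac{1}{-16} = - \frac{1}{16} \approx -0.0625$)
$L{\left(P \right)} = - \frac{353}{16} + P$ ($L{\left(P \right)} = \left(-22 + P\right) - \frac{1}{16} = - \frac{353}{16} + P$)
$k{\left(x{\left(B{\left(3 \right)} \right)} \right)} - L{\left(-29 \right)} = -66 - \left(- \frac{353}{16} - 29\right) = -66 - - \frac{817}{16} = -66 + \frac{817}{16} = - \frac{239}{16}$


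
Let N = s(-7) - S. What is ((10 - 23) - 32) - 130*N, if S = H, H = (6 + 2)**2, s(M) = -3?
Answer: 8665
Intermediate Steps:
H = 64 (H = 8**2 = 64)
S = 64
N = -67 (N = -3 - 1*64 = -3 - 64 = -67)
((10 - 23) - 32) - 130*N = ((10 - 23) - 32) - 130*(-67) = (-13 - 32) + 8710 = -45 + 8710 = 8665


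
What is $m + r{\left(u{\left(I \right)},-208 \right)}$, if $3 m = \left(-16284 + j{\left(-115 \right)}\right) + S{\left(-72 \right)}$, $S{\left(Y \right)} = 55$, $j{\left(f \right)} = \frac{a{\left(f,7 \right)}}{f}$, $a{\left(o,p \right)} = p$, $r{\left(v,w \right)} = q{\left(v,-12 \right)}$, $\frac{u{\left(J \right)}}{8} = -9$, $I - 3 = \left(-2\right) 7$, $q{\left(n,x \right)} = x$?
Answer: $- \frac{623494}{115} \approx -5421.7$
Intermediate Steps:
$I = -11$ ($I = 3 - 14 = -11$)
$u{\left(J \right)} = -72$ ($u{\left(J \right)} = 8 \left(-9\right) = -72$)
$r{\left(v,w \right)} = -12$
$j{\left(f \right)} = \frac{7}{f}$
$m = - \frac{622114}{115}$ ($m = \frac{\left(-16284 + \frac{7}{-115}\right) + 55}{3} = \frac{\left(-16284 + 7 \left(- \frac{1}{115}\right)\right) + 55}{3} = \frac{\left(-16284 - \frac{7}{115}\right) + 55}{3} = \frac{- \frac{1872667}{115} + 55}{3} = \frac{1}{3} \left(- \frac{1866342}{115}\right) = - \frac{622114}{115} \approx -5409.7$)
$m + r{\left(u{\left(I \right)},-208 \right)} = - \frac{622114}{115} - 12 = - \frac{623494}{115}$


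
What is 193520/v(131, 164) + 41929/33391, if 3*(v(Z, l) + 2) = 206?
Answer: 484846619/166955 ≈ 2904.1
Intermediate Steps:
v(Z, l) = 200/3 (v(Z, l) = -2 + (⅓)*206 = -2 + 206/3 = 200/3)
193520/v(131, 164) + 41929/33391 = 193520/(200/3) + 41929/33391 = 193520*(3/200) + 41929*(1/33391) = 14514/5 + 41929/33391 = 484846619/166955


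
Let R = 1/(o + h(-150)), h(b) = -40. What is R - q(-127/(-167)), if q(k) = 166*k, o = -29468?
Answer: -622087823/4927836 ≈ -126.24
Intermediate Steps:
R = -1/29508 (R = 1/(-29468 - 40) = 1/(-29508) = -1/29508 ≈ -3.3889e-5)
R - q(-127/(-167)) = -1/29508 - 166*(-127/(-167)) = -1/29508 - 166*(-127*(-1/167)) = -1/29508 - 166*127/167 = -1/29508 - 1*21082/167 = -1/29508 - 21082/167 = -622087823/4927836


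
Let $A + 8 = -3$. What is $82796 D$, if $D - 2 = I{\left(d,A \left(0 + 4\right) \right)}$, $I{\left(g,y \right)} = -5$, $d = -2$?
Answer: $-248388$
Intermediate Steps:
$A = -11$ ($A = -8 - 3 = -11$)
$D = -3$ ($D = 2 - 5 = -3$)
$82796 D = 82796 \left(-3\right) = -248388$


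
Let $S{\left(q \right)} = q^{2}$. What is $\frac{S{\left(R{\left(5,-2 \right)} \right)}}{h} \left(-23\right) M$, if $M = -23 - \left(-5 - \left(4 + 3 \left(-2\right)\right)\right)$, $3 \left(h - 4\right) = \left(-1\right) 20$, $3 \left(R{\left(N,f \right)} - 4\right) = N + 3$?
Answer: $- \frac{23000}{3} \approx -7666.7$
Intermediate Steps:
$R{\left(N,f \right)} = 5 + \frac{N}{3}$ ($R{\left(N,f \right)} = 4 + \frac{N + 3}{3} = 4 + \frac{3 + N}{3} = 4 + \left(1 + \frac{N}{3}\right) = 5 + \frac{N}{3}$)
$h = - \frac{8}{3}$ ($h = 4 + \frac{\left(-1\right) 20}{3} = 4 + \frac{1}{3} \left(-20\right) = 4 - \frac{20}{3} = - \frac{8}{3} \approx -2.6667$)
$M = -20$ ($M = -23 - \left(-5 - \left(4 - 6\right)\right) = -23 - \left(-5 - -2\right) = -23 - \left(-5 + 2\right) = -23 - -3 = -23 + 3 = -20$)
$\frac{S{\left(R{\left(5,-2 \right)} \right)}}{h} \left(-23\right) M = \frac{\left(5 + \frac{1}{3} \cdot 5\right)^{2}}{- \frac{8}{3}} \left(-23\right) \left(-20\right) = \left(5 + \frac{5}{3}\right)^{2} \left(- \frac{3}{8}\right) \left(-23\right) \left(-20\right) = \left(\frac{20}{3}\right)^{2} \left(- \frac{3}{8}\right) \left(-23\right) \left(-20\right) = \frac{400}{9} \left(- \frac{3}{8}\right) \left(-23\right) \left(-20\right) = \left(- \frac{50}{3}\right) \left(-23\right) \left(-20\right) = \frac{1150}{3} \left(-20\right) = - \frac{23000}{3}$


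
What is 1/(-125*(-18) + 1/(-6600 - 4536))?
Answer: 11136/25055999 ≈ 0.00044444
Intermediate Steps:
1/(-125*(-18) + 1/(-6600 - 4536)) = 1/(2250 + 1/(-11136)) = 1/(2250 - 1/11136) = 1/(25055999/11136) = 11136/25055999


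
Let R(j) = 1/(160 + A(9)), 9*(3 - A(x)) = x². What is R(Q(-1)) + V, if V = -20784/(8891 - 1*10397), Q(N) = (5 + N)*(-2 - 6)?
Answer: 533707/38654 ≈ 13.807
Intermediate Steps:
A(x) = 3 - x²/9
Q(N) = -40 - 8*N (Q(N) = (5 + N)*(-8) = -40 - 8*N)
R(j) = 1/154 (R(j) = 1/(160 + (3 - ⅑*9²)) = 1/(160 + (3 - ⅑*81)) = 1/(160 + (3 - 9)) = 1/(160 - 6) = 1/154)
V = 3464/251 (V = -20784/(8891 - 10397) = -20784/(-1506) = -20784*(-1/1506) = 3464/251 ≈ 13.801)
R(Q(-1)) + V = 1/154 + 3464/251 = 533707/38654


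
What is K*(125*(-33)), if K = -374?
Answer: 1542750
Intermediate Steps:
K*(125*(-33)) = -46750*(-33) = -374*(-4125) = 1542750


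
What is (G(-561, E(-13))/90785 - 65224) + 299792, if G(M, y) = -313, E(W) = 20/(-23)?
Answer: 21295255567/90785 ≈ 2.3457e+5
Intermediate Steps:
E(W) = -20/23 (E(W) = 20*(-1/23) = -20/23)
(G(-561, E(-13))/90785 - 65224) + 299792 = (-313/90785 - 65224) + 299792 = -5921361153/90785 + 299792 = 21295255567/90785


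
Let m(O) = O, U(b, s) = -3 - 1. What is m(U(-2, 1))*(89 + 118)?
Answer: -828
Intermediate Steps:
U(b, s) = -4
m(U(-2, 1))*(89 + 118) = -4*(89 + 118) = -4*207 = -828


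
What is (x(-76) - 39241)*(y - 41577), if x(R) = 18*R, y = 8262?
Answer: 1352888835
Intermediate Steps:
(x(-76) - 39241)*(y - 41577) = (18*(-76) - 39241)*(8262 - 41577) = (-1368 - 39241)*(-33315) = -40609*(-33315) = 1352888835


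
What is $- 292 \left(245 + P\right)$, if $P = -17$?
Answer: $-66576$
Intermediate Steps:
$- 292 \left(245 + P\right) = - 292 \left(245 - 17\right) = \left(-292\right) 228 = -66576$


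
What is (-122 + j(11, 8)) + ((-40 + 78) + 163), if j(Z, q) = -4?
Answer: 75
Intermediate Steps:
(-122 + j(11, 8)) + ((-40 + 78) + 163) = (-122 - 4) + ((-40 + 78) + 163) = -126 + (38 + 163) = -126 + 201 = 75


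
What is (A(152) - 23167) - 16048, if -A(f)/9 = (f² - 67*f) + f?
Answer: -156863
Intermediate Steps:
A(f) = -9*f² + 594*f (A(f) = -9*((f² - 67*f) + f) = -9*(f² - 66*f) = -9*f² + 594*f)
(A(152) - 23167) - 16048 = (9*152*(66 - 1*152) - 23167) - 16048 = (9*152*(66 - 152) - 23167) - 16048 = (9*152*(-86) - 23167) - 16048 = (-117648 - 23167) - 16048 = -140815 - 16048 = -156863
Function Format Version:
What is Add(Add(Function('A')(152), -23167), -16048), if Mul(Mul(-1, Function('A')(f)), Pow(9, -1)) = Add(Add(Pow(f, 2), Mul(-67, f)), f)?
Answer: -156863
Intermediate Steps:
Function('A')(f) = Add(Mul(-9, Pow(f, 2)), Mul(594, f)) (Function('A')(f) = Mul(-9, Add(Add(Pow(f, 2), Mul(-67, f)), f)) = Mul(-9, Add(Pow(f, 2), Mul(-66, f))) = Add(Mul(-9, Pow(f, 2)), Mul(594, f)))
Add(Add(Function('A')(152), -23167), -16048) = Add(Add(Mul(9, 152, Add(66, Mul(-1, 152))), -23167), -16048) = Add(Add(Mul(9, 152, Add(66, -152)), -23167), -16048) = Add(Add(Mul(9, 152, -86), -23167), -16048) = Add(Add(-117648, -23167), -16048) = Add(-140815, -16048) = -156863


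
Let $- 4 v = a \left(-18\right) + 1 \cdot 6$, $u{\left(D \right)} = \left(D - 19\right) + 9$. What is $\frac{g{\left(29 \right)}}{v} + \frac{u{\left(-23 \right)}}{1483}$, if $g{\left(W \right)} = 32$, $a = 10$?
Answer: $\frac{92041}{129021} \approx 0.71338$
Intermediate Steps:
$u{\left(D \right)} = -10 + D$ ($u{\left(D \right)} = \left(-19 + D\right) + 9 = -10 + D$)
$v = \frac{87}{2}$ ($v = - \frac{10 \left(-18\right) + 1 \cdot 6}{4} = - \frac{-180 + 6}{4} = \left(- \frac{1}{4}\right) \left(-174\right) = \frac{87}{2} \approx 43.5$)
$\frac{g{\left(29 \right)}}{v} + \frac{u{\left(-23 \right)}}{1483} = \frac{32}{\frac{87}{2}} + \frac{-10 - 23}{1483} = 32 \cdot \frac{2}{87} - \frac{33}{1483} = \frac{64}{87} - \frac{33}{1483} = \frac{92041}{129021}$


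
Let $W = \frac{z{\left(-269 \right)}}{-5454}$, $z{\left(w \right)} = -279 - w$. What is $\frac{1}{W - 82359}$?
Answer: $- \frac{2727}{224592988} \approx -1.2142 \cdot 10^{-5}$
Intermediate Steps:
$W = \frac{5}{2727}$ ($W = \frac{-279 - -269}{-5454} = \left(-279 + 269\right) \left(- \frac{1}{5454}\right) = \left(-10\right) \left(- \frac{1}{5454}\right) = \frac{5}{2727} \approx 0.0018335$)
$\frac{1}{W - 82359} = \frac{1}{\frac{5}{2727} - 82359} = \frac{1}{- \frac{224592988}{2727}} = - \frac{2727}{224592988}$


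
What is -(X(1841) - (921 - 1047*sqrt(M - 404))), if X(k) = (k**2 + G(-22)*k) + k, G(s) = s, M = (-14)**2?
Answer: -3349699 - 4188*I*sqrt(13) ≈ -3.3497e+6 - 15100.0*I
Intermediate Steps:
M = 196
X(k) = k**2 - 21*k (X(k) = (k**2 - 22*k) + k = k**2 - 21*k)
-(X(1841) - (921 - 1047*sqrt(M - 404))) = -(1841*(-21 + 1841) - (921 - 1047*sqrt(196 - 404))) = -(1841*1820 - (921 - 4188*I*sqrt(13))) = -(3350620 - (921 - 4188*I*sqrt(13))) = -(3350620 + (-921 + 4188*I*sqrt(13))) = -(3349699 + 4188*I*sqrt(13)) = -3349699 - 4188*I*sqrt(13)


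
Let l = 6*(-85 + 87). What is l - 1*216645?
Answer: -216633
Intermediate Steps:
l = 12 (l = 6*2 = 12)
l - 1*216645 = 12 - 1*216645 = 12 - 216645 = -216633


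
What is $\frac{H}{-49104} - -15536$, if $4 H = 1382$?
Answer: $\frac{1525758797}{98208} \approx 15536.0$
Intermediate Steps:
$H = \frac{691}{2}$ ($H = \frac{1}{4} \cdot 1382 = \frac{691}{2} \approx 345.5$)
$\frac{H}{-49104} - -15536 = \frac{691}{2 \left(-49104\right)} - -15536 = \frac{691}{2} \left(- \frac{1}{49104}\right) + 15536 = - \frac{691}{98208} + 15536 = \frac{1525758797}{98208}$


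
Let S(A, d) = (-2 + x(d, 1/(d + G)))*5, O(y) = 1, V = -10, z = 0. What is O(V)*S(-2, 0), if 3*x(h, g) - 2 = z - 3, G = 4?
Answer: -35/3 ≈ -11.667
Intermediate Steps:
x(h, g) = -⅓ (x(h, g) = ⅔ + (0 - 3)/3 = ⅔ + (⅓)*(-3) = ⅔ - 1 = -⅓)
S(A, d) = -35/3 (S(A, d) = (-2 - ⅓)*5 = -7/3*5 = -35/3)
O(V)*S(-2, 0) = 1*(-35/3) = -35/3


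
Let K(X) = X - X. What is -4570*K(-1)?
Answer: 0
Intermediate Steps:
K(X) = 0
-4570*K(-1) = -4570*0 = 0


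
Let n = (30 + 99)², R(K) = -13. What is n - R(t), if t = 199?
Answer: 16654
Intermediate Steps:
n = 16641 (n = 129² = 16641)
n - R(t) = 16641 - 1*(-13) = 16641 + 13 = 16654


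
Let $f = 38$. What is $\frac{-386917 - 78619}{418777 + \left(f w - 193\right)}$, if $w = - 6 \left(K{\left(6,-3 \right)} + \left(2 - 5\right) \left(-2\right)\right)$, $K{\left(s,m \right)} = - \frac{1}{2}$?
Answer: $- \frac{232768}{208665} \approx -1.1155$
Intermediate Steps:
$K{\left(s,m \right)} = - \frac{1}{2}$ ($K{\left(s,m \right)} = \left(-1\right) \frac{1}{2} = - \frac{1}{2}$)
$w = -33$ ($w = - 6 \left(- \frac{1}{2} + \left(2 - 5\right) \left(-2\right)\right) = - 6 \left(- \frac{1}{2} - -6\right) = - 6 \left(- \frac{1}{2} + 6\right) = \left(-6\right) \frac{11}{2} = -33$)
$\frac{-386917 - 78619}{418777 + \left(f w - 193\right)} = \frac{-386917 - 78619}{418777 + \left(38 \left(-33\right) - 193\right)} = - \frac{465536}{418777 - 1447} = - \frac{465536}{417330} = \left(-465536\right) \frac{1}{417330} = - \frac{232768}{208665}$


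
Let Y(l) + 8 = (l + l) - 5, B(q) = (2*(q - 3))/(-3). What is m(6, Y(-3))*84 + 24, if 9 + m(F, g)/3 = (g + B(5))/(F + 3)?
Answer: -8440/3 ≈ -2813.3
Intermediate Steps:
B(q) = 2 - 2*q/3 (B(q) = (2*(-3 + q))*(-⅓) = (-6 + 2*q)*(-⅓) = 2 - 2*q/3)
Y(l) = -13 + 2*l (Y(l) = -8 + ((l + l) - 5) = -8 + (2*l - 5) = -8 + (-5 + 2*l) = -13 + 2*l)
m(F, g) = -27 + 3*(-4/3 + g)/(3 + F) (m(F, g) = -27 + 3*((g + (2 - ⅔*5))/(F + 3)) = -27 + 3*((g + (2 - 10/3))/(3 + F)) = -27 + 3*((g - 4/3)/(3 + F)) = -27 + 3*((-4/3 + g)/(3 + F)) = -27 + 3*(-4/3 + g)/(3 + F))
m(6, Y(-3))*84 + 24 = ((-85 - 27*6 + 3*(-13 + 2*(-3)))/(3 + 6))*84 + 24 = ((-85 - 162 + 3*(-13 - 6))/9)*84 + 24 = ((-85 - 162 + 3*(-19))/9)*84 + 24 = ((-85 - 162 - 57)/9)*84 + 24 = ((⅑)*(-304))*84 + 24 = -304/9*84 + 24 = -8512/3 + 24 = -8440/3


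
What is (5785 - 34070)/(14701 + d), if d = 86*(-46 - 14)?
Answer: -28285/9541 ≈ -2.9646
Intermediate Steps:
d = -5160 (d = 86*(-60) = -5160)
(5785 - 34070)/(14701 + d) = (5785 - 34070)/(14701 - 5160) = -28285/9541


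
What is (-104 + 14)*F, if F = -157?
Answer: 14130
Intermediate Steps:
(-104 + 14)*F = (-104 + 14)*(-157) = -90*(-157) = 14130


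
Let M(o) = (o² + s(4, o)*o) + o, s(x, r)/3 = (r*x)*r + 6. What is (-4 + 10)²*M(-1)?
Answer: -1080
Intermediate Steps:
s(x, r) = 18 + 3*x*r² (s(x, r) = 3*((r*x)*r + 6) = 3*(x*r² + 6) = 3*(6 + x*r²) = 18 + 3*x*r²)
M(o) = o + o² + o*(18 + 12*o²) (M(o) = (o² + (18 + 3*4*o²)*o) + o = (o² + (18 + 12*o²)*o) + o = (o² + o*(18 + 12*o²)) + o = o + o² + o*(18 + 12*o²))
(-4 + 10)²*M(-1) = (-4 + 10)²*(-(19 - 1 + 12*(-1)²)) = 6²*(-(19 - 1 + 12*1)) = 36*(-(19 - 1 + 12)) = 36*(-1*30) = 36*(-30) = -1080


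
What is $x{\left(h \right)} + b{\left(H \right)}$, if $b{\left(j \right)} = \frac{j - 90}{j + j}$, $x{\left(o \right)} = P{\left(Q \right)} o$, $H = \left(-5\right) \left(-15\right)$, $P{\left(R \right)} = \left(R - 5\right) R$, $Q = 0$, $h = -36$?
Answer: $- \frac{1}{10} \approx -0.1$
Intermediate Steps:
$P{\left(R \right)} = R \left(-5 + R\right)$ ($P{\left(R \right)} = \left(-5 + R\right) R = R \left(-5 + R\right)$)
$H = 75$
$x{\left(o \right)} = 0$ ($x{\left(o \right)} = 0 \left(-5 + 0\right) o = 0 \left(-5\right) o = 0 o = 0$)
$b{\left(j \right)} = \frac{-90 + j}{2 j}$
$x{\left(h \right)} + b{\left(H \right)} = 0 + \frac{-90 + 75}{2 \cdot 75} = 0 + \frac{1}{2} \cdot \frac{1}{75} \left(-15\right) = 0 - \frac{1}{10} = - \frac{1}{10}$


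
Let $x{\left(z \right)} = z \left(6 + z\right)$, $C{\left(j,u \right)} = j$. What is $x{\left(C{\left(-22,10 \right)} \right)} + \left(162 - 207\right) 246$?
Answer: $-10718$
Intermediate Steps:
$x{\left(C{\left(-22,10 \right)} \right)} + \left(162 - 207\right) 246 = - 22 \left(6 - 22\right) + \left(162 - 207\right) 246 = \left(-22\right) \left(-16\right) - 11070 = 352 - 11070 = -10718$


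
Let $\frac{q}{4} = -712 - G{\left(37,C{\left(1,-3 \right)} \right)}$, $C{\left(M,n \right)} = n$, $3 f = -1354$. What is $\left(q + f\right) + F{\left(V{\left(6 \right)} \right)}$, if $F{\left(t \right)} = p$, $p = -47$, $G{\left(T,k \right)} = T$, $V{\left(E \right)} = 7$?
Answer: $- \frac{10483}{3} \approx -3494.3$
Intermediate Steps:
$f = - \frac{1354}{3}$ ($f = \frac{1}{3} \left(-1354\right) = - \frac{1354}{3} \approx -451.33$)
$q = -2996$ ($q = 4 \left(-712 - 37\right) = 4 \left(-749\right) = -2996$)
$F{\left(t \right)} = -47$
$\left(q + f\right) + F{\left(V{\left(6 \right)} \right)} = \left(-2996 - \frac{1354}{3}\right) - 47 = - \frac{10342}{3} - 47 = - \frac{10483}{3}$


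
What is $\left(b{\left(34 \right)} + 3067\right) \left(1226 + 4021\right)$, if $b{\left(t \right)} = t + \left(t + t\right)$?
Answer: $16627743$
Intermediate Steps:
$b{\left(t \right)} = 3 t$ ($b{\left(t \right)} = t + 2 t = 3 t$)
$\left(b{\left(34 \right)} + 3067\right) \left(1226 + 4021\right) = \left(3 \cdot 34 + 3067\right) \left(1226 + 4021\right) = \left(102 + 3067\right) 5247 = 3169 \cdot 5247 = 16627743$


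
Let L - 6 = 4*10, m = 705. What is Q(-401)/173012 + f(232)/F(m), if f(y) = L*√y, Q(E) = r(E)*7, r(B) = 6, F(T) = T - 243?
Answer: 3/12358 + 46*√58/231 ≈ 1.5168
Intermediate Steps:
F(T) = -243 + T
Q(E) = 42 (Q(E) = 6*7 = 42)
L = 46 (L = 6 + 4*10 = 6 + 40 = 46)
f(y) = 46*√y
Q(-401)/173012 + f(232)/F(m) = 42/173012 + (46*√232)/(-243 + 705) = 42*(1/173012) + (46*(2*√58))/462 = 3/12358 + (92*√58)*(1/462) = 3/12358 + 46*√58/231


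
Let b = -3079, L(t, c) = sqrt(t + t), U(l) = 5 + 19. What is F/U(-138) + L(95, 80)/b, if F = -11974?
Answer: -5987/12 - sqrt(190)/3079 ≈ -498.92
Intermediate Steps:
U(l) = 24
L(t, c) = sqrt(2)*sqrt(t) (L(t, c) = sqrt(2*t) = sqrt(2)*sqrt(t))
F/U(-138) + L(95, 80)/b = -11974/24 + (sqrt(2)*sqrt(95))/(-3079) = -11974*1/24 + sqrt(190)*(-1/3079) = -5987/12 - sqrt(190)/3079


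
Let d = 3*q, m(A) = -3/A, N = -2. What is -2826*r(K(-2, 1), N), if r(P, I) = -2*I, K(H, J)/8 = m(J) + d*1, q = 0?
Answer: -11304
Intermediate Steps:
d = 0 (d = 3*0 = 0)
K(H, J) = -24/J (K(H, J) = 8*(-3/J + 0*1) = 8*(-3/J + 0) = 8*(-3/J) = -24/J)
-2826*r(K(-2, 1), N) = -(-5652)*(-2) = -2826*4 = -11304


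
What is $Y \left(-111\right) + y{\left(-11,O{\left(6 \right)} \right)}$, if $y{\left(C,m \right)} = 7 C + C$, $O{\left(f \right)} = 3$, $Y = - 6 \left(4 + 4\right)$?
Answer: $5240$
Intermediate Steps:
$Y = -48$ ($Y = \left(-6\right) 8 = -48$)
$y{\left(C,m \right)} = 8 C$
$Y \left(-111\right) + y{\left(-11,O{\left(6 \right)} \right)} = \left(-48\right) \left(-111\right) + 8 \left(-11\right) = 5328 - 88 = 5240$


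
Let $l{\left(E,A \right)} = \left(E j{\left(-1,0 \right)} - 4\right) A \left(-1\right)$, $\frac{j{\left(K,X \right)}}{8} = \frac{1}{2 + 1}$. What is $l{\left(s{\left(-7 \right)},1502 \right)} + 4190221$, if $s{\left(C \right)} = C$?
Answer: $\frac{12672799}{3} \approx 4.2243 \cdot 10^{6}$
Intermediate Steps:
$j{\left(K,X \right)} = \frac{8}{3}$ ($j{\left(K,X \right)} = \frac{8}{2 + 1} = \frac{8}{3}$)
$l{\left(E,A \right)} = - A \left(-4 + \frac{8 E}{3}\right)$ ($l{\left(E,A \right)} = \left(E \frac{8}{3} - 4\right) A \left(-1\right) = \left(\frac{8 E}{3} - 4\right) A \left(-1\right) = \left(-4 + \frac{8 E}{3}\right) A \left(-1\right) = A \left(-4 + \frac{8 E}{3}\right) \left(-1\right) = - A \left(-4 + \frac{8 E}{3}\right)$)
$l{\left(s{\left(-7 \right)},1502 \right)} + 4190221 = \frac{4}{3} \cdot 1502 \left(3 - -14\right) + 4190221 = \frac{4}{3} \cdot 1502 \left(3 + 14\right) + 4190221 = \frac{4}{3} \cdot 1502 \cdot 17 + 4190221 = \frac{102136}{3} + 4190221 = \frac{12672799}{3}$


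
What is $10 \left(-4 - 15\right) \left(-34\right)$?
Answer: $6460$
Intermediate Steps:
$10 \left(-4 - 15\right) \left(-34\right) = 10 \left(-19\right) \left(-34\right) = \left(-190\right) \left(-34\right) = 6460$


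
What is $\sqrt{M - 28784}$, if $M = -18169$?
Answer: $3 i \sqrt{5217} \approx 216.69 i$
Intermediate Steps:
$\sqrt{M - 28784} = \sqrt{-18169 - 28784} = \sqrt{-46953} = 3 i \sqrt{5217}$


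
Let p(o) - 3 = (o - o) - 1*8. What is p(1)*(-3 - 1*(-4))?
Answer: -5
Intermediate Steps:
p(o) = -5 (p(o) = 3 + ((o - o) - 1*8) = 3 + (0 - 8) = 3 - 8 = -5)
p(1)*(-3 - 1*(-4)) = -5*(-3 - 1*(-4)) = -5*(-3 + 4) = -5*1 = -5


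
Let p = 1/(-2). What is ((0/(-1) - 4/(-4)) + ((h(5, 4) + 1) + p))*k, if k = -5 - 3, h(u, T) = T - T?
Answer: -12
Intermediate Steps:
h(u, T) = 0
p = -½ ≈ -0.50000
k = -8
((0/(-1) - 4/(-4)) + ((h(5, 4) + 1) + p))*k = ((0/(-1) - 4/(-4)) + ((0 + 1) - ½))*(-8) = ((0*(-1) - 4*(-¼)) + (1 - ½))*(-8) = ((0 + 1) + ½)*(-8) = (1 + ½)*(-8) = (3/2)*(-8) = -12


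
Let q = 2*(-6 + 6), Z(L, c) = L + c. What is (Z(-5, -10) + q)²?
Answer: 225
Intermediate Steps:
q = 0 (q = 2*0 = 0)
(Z(-5, -10) + q)² = ((-5 - 10) + 0)² = (-15 + 0)² = (-15)² = 225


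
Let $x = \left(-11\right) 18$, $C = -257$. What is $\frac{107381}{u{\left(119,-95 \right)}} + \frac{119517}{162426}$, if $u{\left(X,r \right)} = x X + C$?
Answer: $- \frac{4864896961}{1289608298} \approx -3.7724$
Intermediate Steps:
$x = -198$
$u{\left(X,r \right)} = -257 - 198 X$ ($u{\left(X,r \right)} = - 198 X - 257 = -257 - 198 X$)
$\frac{107381}{u{\left(119,-95 \right)}} + \frac{119517}{162426} = \frac{107381}{-257 - 23562} + \frac{119517}{162426} = \frac{107381}{-257 - 23562} + 119517 \cdot \frac{1}{162426} = \frac{107381}{-23819} + \frac{39839}{54142} = 107381 \left(- \frac{1}{23819}\right) + \frac{39839}{54142} = - \frac{107381}{23819} + \frac{39839}{54142} = - \frac{4864896961}{1289608298}$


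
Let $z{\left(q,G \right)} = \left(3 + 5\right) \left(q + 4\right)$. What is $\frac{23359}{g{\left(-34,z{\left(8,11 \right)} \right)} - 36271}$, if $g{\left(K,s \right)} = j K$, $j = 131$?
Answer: $- \frac{23359}{40725} \approx -0.57358$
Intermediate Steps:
$z{\left(q,G \right)} = 32 + 8 q$ ($z{\left(q,G \right)} = 8 \left(4 + q\right) = 32 + 8 q$)
$g{\left(K,s \right)} = 131 K$
$\frac{23359}{g{\left(-34,z{\left(8,11 \right)} \right)} - 36271} = \frac{23359}{131 \left(-34\right) - 36271} = \frac{23359}{-4454 - 36271} = \frac{23359}{-40725} = 23359 \left(- \frac{1}{40725}\right) = - \frac{23359}{40725}$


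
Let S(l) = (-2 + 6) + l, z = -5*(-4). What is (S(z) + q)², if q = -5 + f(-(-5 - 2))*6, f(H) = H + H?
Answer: 10609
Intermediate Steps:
f(H) = 2*H
q = 79 (q = -5 + (2*(-(-5 - 2)))*6 = -5 + (2*(-1*(-7)))*6 = -5 + (2*7)*6 = -5 + 14*6 = -5 + 84 = 79)
z = 20
S(l) = 4 + l
(S(z) + q)² = ((4 + 20) + 79)² = (24 + 79)² = 103² = 10609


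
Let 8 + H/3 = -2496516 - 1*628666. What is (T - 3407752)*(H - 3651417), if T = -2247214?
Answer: 73667168567442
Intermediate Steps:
H = -9375570 (H = -24 + 3*(-2496516 - 1*628666) = -24 + 3*(-2496516 - 628666) = -24 + 3*(-3125182) = -24 - 9375546 = -9375570)
(T - 3407752)*(H - 3651417) = (-2247214 - 3407752)*(-9375570 - 3651417) = -5654966*(-13026987) = 73667168567442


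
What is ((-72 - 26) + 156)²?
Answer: 3364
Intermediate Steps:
((-72 - 26) + 156)² = (-98 + 156)² = 58² = 3364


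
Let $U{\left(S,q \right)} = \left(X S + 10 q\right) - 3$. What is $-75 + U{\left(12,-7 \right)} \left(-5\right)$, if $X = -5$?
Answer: $590$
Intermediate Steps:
$U{\left(S,q \right)} = -3 - 5 S + 10 q$ ($U{\left(S,q \right)} = \left(- 5 S + 10 q\right) - 3 = -3 - 5 S + 10 q$)
$-75 + U{\left(12,-7 \right)} \left(-5\right) = -75 + \left(-3 - 60 + 10 \left(-7\right)\right) \left(-5\right) = -75 + \left(-3 - 60 - 70\right) \left(-5\right) = -75 - -665 = -75 + 665 = 590$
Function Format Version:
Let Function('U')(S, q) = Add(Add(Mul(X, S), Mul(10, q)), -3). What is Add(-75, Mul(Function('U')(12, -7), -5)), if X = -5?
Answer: 590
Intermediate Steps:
Function('U')(S, q) = Add(-3, Mul(-5, S), Mul(10, q)) (Function('U')(S, q) = Add(Add(Mul(-5, S), Mul(10, q)), -3) = Add(-3, Mul(-5, S), Mul(10, q)))
Add(-75, Mul(Function('U')(12, -7), -5)) = Add(-75, Mul(Add(-3, Mul(-5, 12), Mul(10, -7)), -5)) = Add(-75, Mul(Add(-3, -60, -70), -5)) = Add(-75, Mul(-133, -5)) = Add(-75, 665) = 590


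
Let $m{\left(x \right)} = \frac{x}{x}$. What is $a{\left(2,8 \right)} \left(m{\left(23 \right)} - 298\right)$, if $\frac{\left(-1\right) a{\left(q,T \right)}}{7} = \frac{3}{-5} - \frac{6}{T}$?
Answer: $- \frac{56133}{20} \approx -2806.6$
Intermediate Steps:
$a{\left(q,T \right)} = \frac{21}{5} + \frac{42}{T}$ ($a{\left(q,T \right)} = - 7 \left(\frac{3}{-5} - \frac{6}{T}\right) = - 7 \left(3 \left(- \frac{1}{5}\right) - \frac{6}{T}\right) = - 7 \left(- \frac{3}{5} - \frac{6}{T}\right) = \frac{21}{5} + \frac{42}{T}$)
$m{\left(x \right)} = 1$
$a{\left(2,8 \right)} \left(m{\left(23 \right)} - 298\right) = \left(\frac{21}{5} + \frac{42}{8}\right) \left(1 - 298\right) = \left(\frac{21}{5} + 42 \cdot \frac{1}{8}\right) \left(-297\right) = \left(\frac{21}{5} + \frac{21}{4}\right) \left(-297\right) = \frac{189}{20} \left(-297\right) = - \frac{56133}{20}$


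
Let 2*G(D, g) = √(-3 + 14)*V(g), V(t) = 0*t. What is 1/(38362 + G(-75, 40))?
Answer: 1/38362 ≈ 2.6067e-5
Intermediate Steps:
V(t) = 0
G(D, g) = 0 (G(D, g) = (√(-3 + 14)*0)/2 = (√11*0)/2 = (½)*0 = 0)
1/(38362 + G(-75, 40)) = 1/(38362 + 0) = 1/38362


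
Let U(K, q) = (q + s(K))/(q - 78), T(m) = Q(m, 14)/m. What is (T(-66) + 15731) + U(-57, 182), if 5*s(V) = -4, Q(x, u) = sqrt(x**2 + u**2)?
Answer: 4090513/260 - sqrt(1138)/33 ≈ 15732.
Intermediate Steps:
Q(x, u) = sqrt(u**2 + x**2)
s(V) = -4/5 (s(V) = (1/5)*(-4) = -4/5)
T(m) = sqrt(196 + m**2)/m (T(m) = sqrt(14**2 + m**2)/m = sqrt(196 + m**2)/m)
U(K, q) = (-4/5 + q)/(-78 + q) (U(K, q) = (q - 4/5)/(q - 78) = (-4/5 + q)/(-78 + q))
(T(-66) + 15731) + U(-57, 182) = (sqrt(196 + (-66)**2)/(-66) + 15731) + (-4/5 + 182)/(-78 + 182) = (-sqrt(196 + 4356)/66 + 15731) + (906/5)/104 = (-sqrt(1138)/33 + 15731) + (1/104)*(906/5) = (-sqrt(1138)/33 + 15731) + 453/260 = (15731 - sqrt(1138)/33) + 453/260 = 4090513/260 - sqrt(1138)/33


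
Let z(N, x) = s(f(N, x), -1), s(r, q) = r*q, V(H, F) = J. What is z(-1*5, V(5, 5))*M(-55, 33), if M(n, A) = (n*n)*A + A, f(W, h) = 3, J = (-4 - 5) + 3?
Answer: -299574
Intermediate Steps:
J = -6 (J = -9 + 3 = -6)
V(H, F) = -6
M(n, A) = A + A*n**2 (M(n, A) = n**2*A + A = A*n**2 + A = A + A*n**2)
s(r, q) = q*r
z(N, x) = -3 (z(N, x) = -1*3 = -3)
z(-1*5, V(5, 5))*M(-55, 33) = -99*(1 + (-55)**2) = -99*(1 + 3025) = -99*3026 = -3*99858 = -299574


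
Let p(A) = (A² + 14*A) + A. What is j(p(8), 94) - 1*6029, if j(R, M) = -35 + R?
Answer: -5880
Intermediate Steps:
p(A) = A² + 15*A
j(p(8), 94) - 1*6029 = (-35 + 8*(15 + 8)) - 1*6029 = (-35 + 8*23) - 6029 = (-35 + 184) - 6029 = 149 - 6029 = -5880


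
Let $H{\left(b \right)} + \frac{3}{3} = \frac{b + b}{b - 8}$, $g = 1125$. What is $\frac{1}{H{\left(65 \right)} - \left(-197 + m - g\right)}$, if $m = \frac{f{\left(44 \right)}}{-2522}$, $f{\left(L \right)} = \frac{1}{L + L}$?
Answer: $\frac{12650352}{16739966729} \approx 0.0007557$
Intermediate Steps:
$f{\left(L \right)} = \frac{1}{2 L}$
$H{\left(b \right)} = -1 + \frac{2 b}{-8 + b}$ ($H{\left(b \right)} = -1 + \frac{b + b}{b - 8} = -1 + \frac{2 b}{-8 + b}$)
$m = - \frac{1}{221936}$ ($m = \frac{\frac{1}{2} \cdot \frac{1}{44}}{-2522} = \frac{1}{2} \cdot \frac{1}{44} \left(- \frac{1}{2522}\right) = \frac{1}{88} \left(- \frac{1}{2522}\right) = - \frac{1}{221936} \approx -4.5058 \cdot 10^{-6}$)
$\frac{1}{H{\left(65 \right)} - \left(-197 + m - g\right)} = \frac{1}{\frac{8 + 65}{-8 + 65} + \left(\left(1125 + 197\right) - - \frac{1}{221936}\right)} = \frac{1}{\frac{1}{57} \cdot 73 + \left(1322 + \frac{1}{221936}\right)} = \frac{1}{\frac{1}{57} \cdot 73 + \frac{293399393}{221936}} = \frac{1}{\frac{73}{57} + \frac{293399393}{221936}} = \frac{1}{\frac{16739966729}{12650352}} = \frac{12650352}{16739966729}$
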